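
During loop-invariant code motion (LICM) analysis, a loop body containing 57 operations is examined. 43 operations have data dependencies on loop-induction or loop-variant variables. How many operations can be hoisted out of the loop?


Invariant candidates = total - loop-dependent
= 57 - 43 = 14

14


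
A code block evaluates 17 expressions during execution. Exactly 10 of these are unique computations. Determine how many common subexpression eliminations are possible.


CSE count = total expressions - unique expressions
= 17 - 10 = 7

7


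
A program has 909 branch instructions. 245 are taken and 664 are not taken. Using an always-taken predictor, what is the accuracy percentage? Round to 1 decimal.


Predictor: always-taken
Correct predictions = 245
Accuracy = 245 / 909 * 100 = 27.0%

27.0


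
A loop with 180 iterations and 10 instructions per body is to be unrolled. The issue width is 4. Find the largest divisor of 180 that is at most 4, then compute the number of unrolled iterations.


Largest divisor of 180 <= 4 is 4
New iterations = 180 / 4 = 45

45


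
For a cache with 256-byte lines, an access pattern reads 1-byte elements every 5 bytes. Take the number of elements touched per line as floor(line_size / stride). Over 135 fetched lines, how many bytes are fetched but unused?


Elements per line = floor(256 / 5) = 51
Bytes used per line = 51 * 1 = 51
Wasted per line = 256 - 51 = 205
Total wasted = 205 * 135 = 27675

27675


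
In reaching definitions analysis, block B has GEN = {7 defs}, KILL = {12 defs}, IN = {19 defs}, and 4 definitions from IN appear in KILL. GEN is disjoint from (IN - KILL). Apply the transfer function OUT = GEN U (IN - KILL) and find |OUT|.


IN - KILL: 19 - 4 = 15 surviving definitions
OUT = GEN + surviving = 7 + 15 = 22

22


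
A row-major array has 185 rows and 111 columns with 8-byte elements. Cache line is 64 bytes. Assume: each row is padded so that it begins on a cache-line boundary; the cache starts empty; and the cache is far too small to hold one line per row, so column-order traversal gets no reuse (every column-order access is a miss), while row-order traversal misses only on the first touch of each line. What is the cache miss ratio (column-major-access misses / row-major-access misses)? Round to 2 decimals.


Each row occupies 111 * 8 = 888 bytes and starts on a line boundary, so it spans ceil(888 / 64) = 14 cache lines.
Row-major traversal misses (one per line touched): 185 * ceil(111 * 8 / 64) = 2590
Column-major traversal misses (no reuse, every access misses): 185 * 111 = 20535
Ratio = 20535 / 2590 = 7.93

7.93


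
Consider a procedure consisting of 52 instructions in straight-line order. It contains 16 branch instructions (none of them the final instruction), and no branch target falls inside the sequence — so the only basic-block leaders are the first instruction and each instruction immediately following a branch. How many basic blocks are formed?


With no in-sequence branch targets, the leaders are the first instruction plus the instruction after each branch.
Number of basic blocks = branches + 1
= 16 + 1 = 17

17


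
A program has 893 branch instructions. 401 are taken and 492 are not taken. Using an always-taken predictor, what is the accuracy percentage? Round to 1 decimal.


Predictor: always-taken
Correct predictions = 401
Accuracy = 401 / 893 * 100 = 44.9%

44.9


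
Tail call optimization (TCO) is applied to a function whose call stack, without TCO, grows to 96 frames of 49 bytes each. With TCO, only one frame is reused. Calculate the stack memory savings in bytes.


Without TCO: 96 * 49 = 4704 bytes
With TCO: reuse 1 frame = 49 bytes
Savings = 4704 - 49 = 4655

4655


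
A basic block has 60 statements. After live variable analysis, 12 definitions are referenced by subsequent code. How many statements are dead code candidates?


Dead code = total statements - live definitions
= 60 - 12 = 48

48


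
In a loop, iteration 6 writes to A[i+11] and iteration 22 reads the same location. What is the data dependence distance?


Distance = read iteration - write iteration
= 22 - 6 = 16

16


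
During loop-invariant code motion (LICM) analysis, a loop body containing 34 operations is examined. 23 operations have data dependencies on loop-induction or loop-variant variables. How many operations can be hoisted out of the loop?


Invariant candidates = total - loop-dependent
= 34 - 23 = 11

11


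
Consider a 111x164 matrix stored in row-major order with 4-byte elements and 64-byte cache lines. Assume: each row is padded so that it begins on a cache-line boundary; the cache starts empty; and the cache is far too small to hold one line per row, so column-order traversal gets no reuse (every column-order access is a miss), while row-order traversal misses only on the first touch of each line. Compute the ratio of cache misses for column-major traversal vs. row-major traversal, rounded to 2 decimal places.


Each row occupies 164 * 4 = 656 bytes and starts on a line boundary, so it spans ceil(656 / 64) = 11 cache lines.
Row-major traversal misses (one per line touched): 111 * ceil(164 * 4 / 64) = 1221
Column-major traversal misses (no reuse, every access misses): 111 * 164 = 18204
Ratio = 18204 / 1221 = 14.91

14.91


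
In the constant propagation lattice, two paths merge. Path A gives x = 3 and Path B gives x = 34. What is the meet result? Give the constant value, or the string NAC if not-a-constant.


Meet operation: if both paths give the same constant, result is that constant; if they differ, result is NAC (not-a-constant).
Path A: 3, Path B: 34 -> differ
Result: not-a-constant -> NAC

NAC


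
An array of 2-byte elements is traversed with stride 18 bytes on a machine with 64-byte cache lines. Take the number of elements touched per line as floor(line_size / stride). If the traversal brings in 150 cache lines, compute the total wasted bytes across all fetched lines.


Elements per line = floor(64 / 18) = 3
Bytes used per line = 3 * 2 = 6
Wasted per line = 64 - 6 = 58
Total wasted = 58 * 150 = 8700

8700


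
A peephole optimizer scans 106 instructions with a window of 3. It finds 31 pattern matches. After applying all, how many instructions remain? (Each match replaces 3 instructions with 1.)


Each match removes 2 instructions.
Total removed = 31 * 2 = 62
Remaining = 106 - 62 = 44

44


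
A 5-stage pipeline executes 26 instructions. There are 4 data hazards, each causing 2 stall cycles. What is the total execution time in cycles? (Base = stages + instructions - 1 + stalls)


Base cycles = 5 + 26 - 1 = 30
Total stalls = 4 * 2 = 8
Total = 30 + 8 = 38

38


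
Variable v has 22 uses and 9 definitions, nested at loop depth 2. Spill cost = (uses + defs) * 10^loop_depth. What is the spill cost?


uses + defs = 22 + 9 = 31
10^2 = 100
Spill cost = 31 * 100 = 3100

3100


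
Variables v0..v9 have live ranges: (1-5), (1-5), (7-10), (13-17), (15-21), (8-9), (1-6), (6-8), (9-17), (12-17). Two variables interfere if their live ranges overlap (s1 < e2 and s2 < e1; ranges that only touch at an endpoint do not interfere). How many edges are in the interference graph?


Check all pairs for overlapping intervals.
Two intervals (s1,e1) and (s2,e2) overlap if s1 < e2 and s2 < e1.
v0 (1-5) vs v1..v9: overlaps v1, v6 -> 2
v1 (1-5) vs v2..v9: overlaps v6 -> 1
v2 (7-10) vs v3..v9: overlaps v5, v7, v8 -> 3
v3 (13-17) vs v4..v9: overlaps v4, v8, v9 -> 3
v4 (15-21) vs v5..v9: overlaps v8, v9 -> 2
v5 (8-9) vs v6..v9: overlaps none -> 0
v6 (1-6) vs v7..v9: overlaps none -> 0
v7 (6-8) vs v8..v9: overlaps none -> 0
v8 (9-17) vs v9: overlaps v9 -> 1
Total overlapping pairs = 2 + 1 + 3 + 3 + 2 + 0 + 0 + 0 + 1 = 12

12


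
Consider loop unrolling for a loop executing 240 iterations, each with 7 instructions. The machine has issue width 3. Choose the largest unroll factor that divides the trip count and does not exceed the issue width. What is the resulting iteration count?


Largest divisor of 240 <= 3 is 3
New iterations = 240 / 3 = 80

80


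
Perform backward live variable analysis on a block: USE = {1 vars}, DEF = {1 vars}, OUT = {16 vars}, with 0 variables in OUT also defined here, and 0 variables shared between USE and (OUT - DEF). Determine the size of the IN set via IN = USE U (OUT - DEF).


OUT - DEF: 16 - 0 = 16
|IN| = |USE| + |OUT - DEF| - |USE ∩ (OUT - DEF)| = 1 + 16 - 0 = 17

17


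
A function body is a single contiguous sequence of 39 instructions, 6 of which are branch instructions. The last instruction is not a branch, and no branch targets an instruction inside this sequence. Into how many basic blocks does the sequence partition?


With no in-sequence branch targets, the leaders are the first instruction plus the instruction after each branch.
Number of basic blocks = branches + 1
= 6 + 1 = 7

7


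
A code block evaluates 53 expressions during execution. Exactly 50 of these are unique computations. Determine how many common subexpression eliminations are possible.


CSE count = total expressions - unique expressions
= 53 - 50 = 3

3


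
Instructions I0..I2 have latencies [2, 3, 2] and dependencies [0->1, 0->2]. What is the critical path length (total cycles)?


Compute longest path through dependency graph: dist(Ik) = max over predecessors of dist + latency(Ik).
dist(I0) = latency 2 = 2
dist(I1) = dist(I0) + 3 = 2 + 3 = 5
dist(I2) = dist(I0) + 2 = 2 + 2 = 4
Critical path = max dist = 5

5


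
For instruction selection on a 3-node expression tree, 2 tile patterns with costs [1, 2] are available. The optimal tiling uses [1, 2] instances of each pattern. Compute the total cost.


Total cost = sum(count_i * cost_i)
= 1*1 + 2*2
= 5

5


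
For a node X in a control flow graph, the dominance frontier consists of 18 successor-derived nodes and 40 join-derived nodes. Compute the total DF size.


DF(X) = direct successor contributions + join point contributions
= 18 + 40 = 58

58


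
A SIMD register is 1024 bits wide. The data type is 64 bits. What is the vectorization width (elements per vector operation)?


Width = SIMD bits / data type bits
= 1024 / 64 = 16

16


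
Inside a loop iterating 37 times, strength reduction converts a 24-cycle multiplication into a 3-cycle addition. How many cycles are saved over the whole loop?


Per-iteration saving = 24 - 3 = 21
Total saved = 37 * 21 = 777

777


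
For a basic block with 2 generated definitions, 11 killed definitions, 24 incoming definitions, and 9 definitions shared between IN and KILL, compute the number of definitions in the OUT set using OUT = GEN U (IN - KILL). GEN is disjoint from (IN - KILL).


IN - KILL: 24 - 9 = 15 surviving definitions
OUT = GEN + surviving = 2 + 15 = 17

17


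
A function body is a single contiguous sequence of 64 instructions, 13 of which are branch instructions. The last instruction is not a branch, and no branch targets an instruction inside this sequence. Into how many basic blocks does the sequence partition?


With no in-sequence branch targets, the leaders are the first instruction plus the instruction after each branch.
Number of basic blocks = branches + 1
= 13 + 1 = 14

14


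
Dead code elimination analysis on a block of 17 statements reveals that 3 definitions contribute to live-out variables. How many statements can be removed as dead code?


Dead code = total statements - live definitions
= 17 - 3 = 14

14


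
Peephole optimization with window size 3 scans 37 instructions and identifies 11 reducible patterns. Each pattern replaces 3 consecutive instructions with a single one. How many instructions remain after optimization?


Each match removes 2 instructions.
Total removed = 11 * 2 = 22
Remaining = 37 - 22 = 15

15


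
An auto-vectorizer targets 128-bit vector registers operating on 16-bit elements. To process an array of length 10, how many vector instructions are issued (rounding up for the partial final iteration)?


Width = 128 / 16 = 8 elements per vector op
Iterations = ceil(10 / 8) = 2

2


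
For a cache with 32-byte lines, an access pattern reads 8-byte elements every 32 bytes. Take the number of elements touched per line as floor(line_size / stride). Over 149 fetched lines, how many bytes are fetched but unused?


Elements per line = floor(32 / 32) = 1
Bytes used per line = 1 * 8 = 8
Wasted per line = 32 - 8 = 24
Total wasted = 24 * 149 = 3576

3576


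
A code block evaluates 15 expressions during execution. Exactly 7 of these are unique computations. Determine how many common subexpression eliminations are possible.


CSE count = total expressions - unique expressions
= 15 - 7 = 8

8


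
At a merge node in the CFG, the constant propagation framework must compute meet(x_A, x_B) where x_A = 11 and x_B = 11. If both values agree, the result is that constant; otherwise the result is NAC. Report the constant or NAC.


Meet operation: if both paths give the same constant, result is that constant; if they differ, result is NAC (not-a-constant).
Path A: 11, Path B: 11 -> equal
Result: constant -> 11

11


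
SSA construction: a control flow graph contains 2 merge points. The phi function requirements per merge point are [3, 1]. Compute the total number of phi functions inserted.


Total phi functions = sum of phi functions at each join node
= 3 + 1 = 4

4


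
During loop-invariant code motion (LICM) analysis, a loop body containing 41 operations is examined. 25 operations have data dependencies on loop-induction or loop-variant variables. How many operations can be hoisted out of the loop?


Invariant candidates = total - loop-dependent
= 41 - 25 = 16

16


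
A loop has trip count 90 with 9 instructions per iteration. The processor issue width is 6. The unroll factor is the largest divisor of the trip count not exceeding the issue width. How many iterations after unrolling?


Largest divisor of 90 <= 6 is 6
New iterations = 90 / 6 = 15

15


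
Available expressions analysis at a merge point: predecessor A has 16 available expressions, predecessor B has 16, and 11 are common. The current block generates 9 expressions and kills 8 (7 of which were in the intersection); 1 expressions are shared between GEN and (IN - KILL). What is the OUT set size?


IN = intersection of predecessors = 11
IN - KILL = 11 - 7 = 4
|OUT| = |GEN| + |IN - KILL| - |GEN ∩ (IN - KILL)| = 9 + 4 - 1 = 12

12


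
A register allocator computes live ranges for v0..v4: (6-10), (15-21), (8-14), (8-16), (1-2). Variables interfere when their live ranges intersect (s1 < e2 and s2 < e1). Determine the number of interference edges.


Check all pairs for overlapping intervals.
Two intervals (s1,e1) and (s2,e2) overlap if s1 < e2 and s2 < e1.
v0 (6-10) vs v1..v4: overlaps v2, v3 -> 2
v1 (15-21) vs v2..v4: overlaps v3 -> 1
v2 (8-14) vs v3..v4: overlaps v3 -> 1
v3 (8-16) vs v4: overlaps none -> 0
Total overlapping pairs = 2 + 1 + 1 + 0 = 4

4


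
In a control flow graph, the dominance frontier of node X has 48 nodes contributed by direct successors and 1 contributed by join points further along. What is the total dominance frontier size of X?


DF(X) = direct successor contributions + join point contributions
= 48 + 1 = 49

49


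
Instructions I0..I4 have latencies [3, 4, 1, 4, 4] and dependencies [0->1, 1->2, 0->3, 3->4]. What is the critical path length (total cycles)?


Compute longest path through dependency graph: dist(Ik) = max over predecessors of dist + latency(Ik).
dist(I0) = latency 3 = 3
dist(I1) = dist(I0) + 4 = 3 + 4 = 7
dist(I2) = dist(I1) + 1 = 7 + 1 = 8
dist(I3) = dist(I0) + 4 = 3 + 4 = 7
dist(I4) = dist(I3) + 4 = 7 + 4 = 11
Critical path = max dist = 11

11


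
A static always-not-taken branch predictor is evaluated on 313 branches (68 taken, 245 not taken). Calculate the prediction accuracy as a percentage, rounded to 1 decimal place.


Predictor: always-not-taken
Correct predictions = 245
Accuracy = 245 / 313 * 100 = 78.3%

78.3


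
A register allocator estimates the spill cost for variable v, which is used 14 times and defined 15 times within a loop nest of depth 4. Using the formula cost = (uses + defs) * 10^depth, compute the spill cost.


uses + defs = 14 + 15 = 29
10^4 = 10000
Spill cost = 29 * 10000 = 290000

290000


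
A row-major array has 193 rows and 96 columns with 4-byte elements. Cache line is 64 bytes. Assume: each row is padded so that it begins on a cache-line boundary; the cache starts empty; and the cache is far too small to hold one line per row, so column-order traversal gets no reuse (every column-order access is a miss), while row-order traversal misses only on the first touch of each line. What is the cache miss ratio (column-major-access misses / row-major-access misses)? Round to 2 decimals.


Each row occupies 96 * 4 = 384 bytes and starts on a line boundary, so it spans ceil(384 / 64) = 6 cache lines.
Row-major traversal misses (one per line touched): 193 * ceil(96 * 4 / 64) = 1158
Column-major traversal misses (no reuse, every access misses): 193 * 96 = 18528
Ratio = 18528 / 1158 = 16.0

16.0


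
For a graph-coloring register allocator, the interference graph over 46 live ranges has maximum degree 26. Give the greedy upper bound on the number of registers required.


Greedy coloring never needs more than (max_degree + 1) colors: when coloring a vertex, at most max_degree neighbors are already colored.
Upper bound = 26 + 1 = 27

27


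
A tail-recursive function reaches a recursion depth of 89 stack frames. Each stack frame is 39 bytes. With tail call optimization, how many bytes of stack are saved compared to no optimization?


Without TCO: 89 * 39 = 3471 bytes
With TCO: reuse 1 frame = 39 bytes
Savings = 3471 - 39 = 3432

3432


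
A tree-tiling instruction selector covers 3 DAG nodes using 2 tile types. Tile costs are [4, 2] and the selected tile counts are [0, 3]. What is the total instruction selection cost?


Total cost = sum(count_i * cost_i)
= 0*4 + 3*2
= 6

6


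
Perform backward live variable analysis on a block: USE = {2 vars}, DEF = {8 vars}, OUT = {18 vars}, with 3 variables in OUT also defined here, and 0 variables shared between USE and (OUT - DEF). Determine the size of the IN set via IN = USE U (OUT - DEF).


OUT - DEF: 18 - 3 = 15
|IN| = |USE| + |OUT - DEF| - |USE ∩ (OUT - DEF)| = 2 + 15 - 0 = 17

17


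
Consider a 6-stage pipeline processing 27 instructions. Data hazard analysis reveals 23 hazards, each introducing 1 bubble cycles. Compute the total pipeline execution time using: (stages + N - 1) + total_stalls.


Base cycles = 6 + 27 - 1 = 32
Total stalls = 23 * 1 = 23
Total = 32 + 23 = 55

55


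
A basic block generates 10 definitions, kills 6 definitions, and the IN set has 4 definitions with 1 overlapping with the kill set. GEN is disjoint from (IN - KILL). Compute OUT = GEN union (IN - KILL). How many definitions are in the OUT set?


IN - KILL: 4 - 1 = 3 surviving definitions
OUT = GEN + surviving = 10 + 3 = 13

13


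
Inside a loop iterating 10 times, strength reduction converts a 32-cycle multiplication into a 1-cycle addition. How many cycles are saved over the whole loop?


Per-iteration saving = 32 - 1 = 31
Total saved = 10 * 31 = 310

310


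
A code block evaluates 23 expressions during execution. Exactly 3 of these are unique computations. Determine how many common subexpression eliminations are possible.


CSE count = total expressions - unique expressions
= 23 - 3 = 20

20


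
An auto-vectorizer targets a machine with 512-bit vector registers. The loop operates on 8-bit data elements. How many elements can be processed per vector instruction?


Width = SIMD bits / data type bits
= 512 / 8 = 64

64


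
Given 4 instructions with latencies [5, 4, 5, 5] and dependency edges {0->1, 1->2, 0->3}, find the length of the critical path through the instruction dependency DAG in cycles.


Compute longest path through dependency graph: dist(Ik) = max over predecessors of dist + latency(Ik).
dist(I0) = latency 5 = 5
dist(I1) = dist(I0) + 4 = 5 + 4 = 9
dist(I2) = dist(I1) + 5 = 9 + 5 = 14
dist(I3) = dist(I0) + 5 = 5 + 5 = 10
Critical path = max dist = 14

14


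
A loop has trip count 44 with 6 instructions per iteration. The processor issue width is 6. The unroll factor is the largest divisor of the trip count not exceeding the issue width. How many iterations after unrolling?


Largest divisor of 44 <= 6 is 4
New iterations = 44 / 4 = 11

11


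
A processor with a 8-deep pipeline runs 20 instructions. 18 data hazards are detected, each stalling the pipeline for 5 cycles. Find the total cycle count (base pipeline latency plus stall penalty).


Base cycles = 8 + 20 - 1 = 27
Total stalls = 18 * 5 = 90
Total = 27 + 90 = 117

117


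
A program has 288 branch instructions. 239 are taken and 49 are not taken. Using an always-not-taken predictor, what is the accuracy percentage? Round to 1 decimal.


Predictor: always-not-taken
Correct predictions = 49
Accuracy = 49 / 288 * 100 = 17.0%

17.0


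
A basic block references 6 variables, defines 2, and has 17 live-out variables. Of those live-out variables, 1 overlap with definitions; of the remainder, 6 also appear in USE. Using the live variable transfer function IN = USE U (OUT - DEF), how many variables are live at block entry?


OUT - DEF: 17 - 1 = 16
|IN| = |USE| + |OUT - DEF| - |USE ∩ (OUT - DEF)| = 6 + 16 - 6 = 16

16


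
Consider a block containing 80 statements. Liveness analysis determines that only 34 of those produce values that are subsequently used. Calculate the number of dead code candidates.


Dead code = total statements - live definitions
= 80 - 34 = 46

46


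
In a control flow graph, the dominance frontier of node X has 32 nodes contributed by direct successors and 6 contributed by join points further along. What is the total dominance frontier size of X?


DF(X) = direct successor contributions + join point contributions
= 32 + 6 = 38

38


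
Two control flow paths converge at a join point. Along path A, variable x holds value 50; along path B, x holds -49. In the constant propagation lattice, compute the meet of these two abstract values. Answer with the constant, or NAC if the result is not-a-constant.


Meet operation: if both paths give the same constant, result is that constant; if they differ, result is NAC (not-a-constant).
Path A: 50, Path B: -49 -> differ
Result: not-a-constant -> NAC

NAC


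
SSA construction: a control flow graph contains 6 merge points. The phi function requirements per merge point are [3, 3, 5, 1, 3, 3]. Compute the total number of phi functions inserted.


Total phi functions = sum of phi functions at each join node
= 3 + 3 + 5 + 1 + 3 + 3 = 18

18


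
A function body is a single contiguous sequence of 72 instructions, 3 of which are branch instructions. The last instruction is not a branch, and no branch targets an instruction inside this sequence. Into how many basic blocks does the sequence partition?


With no in-sequence branch targets, the leaders are the first instruction plus the instruction after each branch.
Number of basic blocks = branches + 1
= 3 + 1 = 4

4


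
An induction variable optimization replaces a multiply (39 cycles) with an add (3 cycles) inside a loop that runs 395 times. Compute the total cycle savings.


Per-iteration saving = 39 - 3 = 36
Total saved = 395 * 36 = 14220

14220


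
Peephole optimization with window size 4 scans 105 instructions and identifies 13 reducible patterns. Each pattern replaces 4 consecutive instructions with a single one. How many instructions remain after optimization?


Each match removes 3 instructions.
Total removed = 13 * 3 = 39
Remaining = 105 - 39 = 66

66


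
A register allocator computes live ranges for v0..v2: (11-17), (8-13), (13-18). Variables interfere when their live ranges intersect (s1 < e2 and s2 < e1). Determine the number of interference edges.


Check all pairs for overlapping intervals.
Two intervals (s1,e1) and (s2,e2) overlap if s1 < e2 and s2 < e1.
v0 (11-17) vs v1..v2: overlaps v1, v2 -> 2
v1 (8-13) vs v2: overlaps none -> 0
Total overlapping pairs = 2 + 0 = 2

2


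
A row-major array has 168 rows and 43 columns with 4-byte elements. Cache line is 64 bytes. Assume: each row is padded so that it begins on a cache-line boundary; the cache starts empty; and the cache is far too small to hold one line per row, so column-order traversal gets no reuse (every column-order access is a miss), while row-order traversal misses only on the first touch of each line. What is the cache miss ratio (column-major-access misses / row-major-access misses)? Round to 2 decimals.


Each row occupies 43 * 4 = 172 bytes and starts on a line boundary, so it spans ceil(172 / 64) = 3 cache lines.
Row-major traversal misses (one per line touched): 168 * ceil(43 * 4 / 64) = 504
Column-major traversal misses (no reuse, every access misses): 168 * 43 = 7224
Ratio = 7224 / 504 = 14.33

14.33


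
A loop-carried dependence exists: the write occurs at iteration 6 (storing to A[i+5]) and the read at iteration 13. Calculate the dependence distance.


Distance = read iteration - write iteration
= 13 - 6 = 7

7


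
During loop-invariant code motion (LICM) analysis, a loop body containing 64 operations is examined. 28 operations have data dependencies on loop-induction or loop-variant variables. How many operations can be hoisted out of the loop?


Invariant candidates = total - loop-dependent
= 64 - 28 = 36

36


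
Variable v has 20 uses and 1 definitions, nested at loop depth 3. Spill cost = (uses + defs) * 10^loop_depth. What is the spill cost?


uses + defs = 20 + 1 = 21
10^3 = 1000
Spill cost = 21 * 1000 = 21000

21000


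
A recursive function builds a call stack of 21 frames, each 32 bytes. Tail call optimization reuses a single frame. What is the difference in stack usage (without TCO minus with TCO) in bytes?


Without TCO: 21 * 32 = 672 bytes
With TCO: reuse 1 frame = 32 bytes
Savings = 672 - 32 = 640

640


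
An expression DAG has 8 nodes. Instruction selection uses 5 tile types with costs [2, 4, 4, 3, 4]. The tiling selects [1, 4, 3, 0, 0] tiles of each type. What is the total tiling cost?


Total cost = sum(count_i * cost_i)
= 1*2 + 4*4 + 3*4 + 0*3 + 0*4
= 30

30


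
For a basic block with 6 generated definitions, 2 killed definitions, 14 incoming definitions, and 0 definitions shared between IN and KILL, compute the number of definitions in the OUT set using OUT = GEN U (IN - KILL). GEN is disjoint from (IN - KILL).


IN - KILL: 14 - 0 = 14 surviving definitions
OUT = GEN + surviving = 6 + 14 = 20

20


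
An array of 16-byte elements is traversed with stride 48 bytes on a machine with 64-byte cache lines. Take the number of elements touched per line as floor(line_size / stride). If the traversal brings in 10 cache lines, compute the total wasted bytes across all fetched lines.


Elements per line = floor(64 / 48) = 1
Bytes used per line = 1 * 16 = 16
Wasted per line = 64 - 16 = 48
Total wasted = 48 * 10 = 480

480


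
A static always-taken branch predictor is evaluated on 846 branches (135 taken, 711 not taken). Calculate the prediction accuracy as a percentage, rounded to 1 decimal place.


Predictor: always-taken
Correct predictions = 135
Accuracy = 135 / 846 * 100 = 16.0%

16.0


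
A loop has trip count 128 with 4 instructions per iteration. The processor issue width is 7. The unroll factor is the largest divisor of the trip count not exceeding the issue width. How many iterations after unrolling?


Largest divisor of 128 <= 7 is 4
New iterations = 128 / 4 = 32

32


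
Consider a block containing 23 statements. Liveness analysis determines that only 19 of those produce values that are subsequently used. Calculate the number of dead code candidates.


Dead code = total statements - live definitions
= 23 - 19 = 4

4


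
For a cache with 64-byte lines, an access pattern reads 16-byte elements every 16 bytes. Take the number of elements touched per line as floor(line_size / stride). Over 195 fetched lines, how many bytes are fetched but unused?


Elements per line = floor(64 / 16) = 4
Bytes used per line = 4 * 16 = 64
Wasted per line = 64 - 64 = 0
Total wasted = 0 * 195 = 0

0


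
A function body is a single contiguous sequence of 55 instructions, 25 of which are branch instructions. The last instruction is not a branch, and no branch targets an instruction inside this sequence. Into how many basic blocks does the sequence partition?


With no in-sequence branch targets, the leaders are the first instruction plus the instruction after each branch.
Number of basic blocks = branches + 1
= 25 + 1 = 26

26


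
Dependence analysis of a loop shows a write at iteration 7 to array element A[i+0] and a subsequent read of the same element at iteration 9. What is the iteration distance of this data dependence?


Distance = read iteration - write iteration
= 9 - 7 = 2

2


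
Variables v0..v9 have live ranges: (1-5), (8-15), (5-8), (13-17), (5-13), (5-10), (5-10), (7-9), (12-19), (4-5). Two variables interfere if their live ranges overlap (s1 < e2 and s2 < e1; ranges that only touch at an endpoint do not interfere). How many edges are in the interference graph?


Check all pairs for overlapping intervals.
Two intervals (s1,e1) and (s2,e2) overlap if s1 < e2 and s2 < e1.
v0 (1-5) vs v1..v9: overlaps v9 -> 1
v1 (8-15) vs v2..v9: overlaps v3, v4, v5, v6, v7, v8 -> 6
v2 (5-8) vs v3..v9: overlaps v4, v5, v6, v7 -> 4
v3 (13-17) vs v4..v9: overlaps v8 -> 1
v4 (5-13) vs v5..v9: overlaps v5, v6, v7, v8 -> 4
v5 (5-10) vs v6..v9: overlaps v6, v7 -> 2
v6 (5-10) vs v7..v9: overlaps v7 -> 1
v7 (7-9) vs v8..v9: overlaps none -> 0
v8 (12-19) vs v9: overlaps none -> 0
Total overlapping pairs = 1 + 6 + 4 + 1 + 4 + 2 + 1 + 0 + 0 = 19

19


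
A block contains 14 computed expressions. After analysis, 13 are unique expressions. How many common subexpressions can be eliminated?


CSE count = total expressions - unique expressions
= 14 - 13 = 1

1


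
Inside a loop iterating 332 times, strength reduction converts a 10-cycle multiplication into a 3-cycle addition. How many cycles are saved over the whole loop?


Per-iteration saving = 10 - 3 = 7
Total saved = 332 * 7 = 2324

2324


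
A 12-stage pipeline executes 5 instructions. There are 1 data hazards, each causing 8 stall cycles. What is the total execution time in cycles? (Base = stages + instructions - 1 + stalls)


Base cycles = 12 + 5 - 1 = 16
Total stalls = 1 * 8 = 8
Total = 16 + 8 = 24

24


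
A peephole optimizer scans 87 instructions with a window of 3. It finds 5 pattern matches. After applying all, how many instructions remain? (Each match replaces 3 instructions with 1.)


Each match removes 2 instructions.
Total removed = 5 * 2 = 10
Remaining = 87 - 10 = 77

77


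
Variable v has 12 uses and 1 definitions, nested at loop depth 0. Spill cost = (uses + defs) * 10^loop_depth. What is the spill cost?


uses + defs = 12 + 1 = 13
10^0 = 1
Spill cost = 13 * 1 = 13

13


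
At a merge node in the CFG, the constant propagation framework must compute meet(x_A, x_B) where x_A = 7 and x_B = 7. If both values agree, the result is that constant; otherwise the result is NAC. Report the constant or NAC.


Meet operation: if both paths give the same constant, result is that constant; if they differ, result is NAC (not-a-constant).
Path A: 7, Path B: 7 -> equal
Result: constant -> 7

7


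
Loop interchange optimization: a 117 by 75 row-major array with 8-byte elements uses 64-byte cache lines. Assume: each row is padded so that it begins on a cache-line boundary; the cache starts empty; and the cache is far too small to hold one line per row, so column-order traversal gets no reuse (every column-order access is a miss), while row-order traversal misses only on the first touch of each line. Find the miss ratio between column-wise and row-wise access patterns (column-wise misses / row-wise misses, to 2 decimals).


Each row occupies 75 * 8 = 600 bytes and starts on a line boundary, so it spans ceil(600 / 64) = 10 cache lines.
Row-major traversal misses (one per line touched): 117 * ceil(75 * 8 / 64) = 1170
Column-major traversal misses (no reuse, every access misses): 117 * 75 = 8775
Ratio = 8775 / 1170 = 7.5

7.5


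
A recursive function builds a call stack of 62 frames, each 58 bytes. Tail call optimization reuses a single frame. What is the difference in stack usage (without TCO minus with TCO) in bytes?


Without TCO: 62 * 58 = 3596 bytes
With TCO: reuse 1 frame = 58 bytes
Savings = 3596 - 58 = 3538

3538


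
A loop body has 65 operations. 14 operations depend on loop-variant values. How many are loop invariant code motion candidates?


Invariant candidates = total - loop-dependent
= 65 - 14 = 51

51


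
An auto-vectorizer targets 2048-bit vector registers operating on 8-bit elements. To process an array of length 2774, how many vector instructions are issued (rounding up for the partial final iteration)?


Width = 2048 / 8 = 256 elements per vector op
Iterations = ceil(2774 / 256) = 11

11


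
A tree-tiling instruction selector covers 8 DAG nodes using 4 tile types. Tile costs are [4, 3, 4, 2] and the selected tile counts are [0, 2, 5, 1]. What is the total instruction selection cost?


Total cost = sum(count_i * cost_i)
= 0*4 + 2*3 + 5*4 + 1*2
= 28

28


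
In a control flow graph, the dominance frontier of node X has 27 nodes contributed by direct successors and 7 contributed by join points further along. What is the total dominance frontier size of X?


DF(X) = direct successor contributions + join point contributions
= 27 + 7 = 34

34


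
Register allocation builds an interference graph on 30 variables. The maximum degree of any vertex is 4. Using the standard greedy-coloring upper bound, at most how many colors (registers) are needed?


Greedy coloring never needs more than (max_degree + 1) colors: when coloring a vertex, at most max_degree neighbors are already colored.
Upper bound = 4 + 1 = 5

5


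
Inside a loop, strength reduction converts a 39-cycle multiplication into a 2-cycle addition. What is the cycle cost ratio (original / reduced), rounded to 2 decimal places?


Ratio = mult_cost / add_cost = 39 / 2 = 19.5

19.5


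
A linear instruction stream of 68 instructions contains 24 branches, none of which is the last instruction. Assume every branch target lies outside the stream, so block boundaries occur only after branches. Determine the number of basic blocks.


With no in-sequence branch targets, the leaders are the first instruction plus the instruction after each branch.
Number of basic blocks = branches + 1
= 24 + 1 = 25

25


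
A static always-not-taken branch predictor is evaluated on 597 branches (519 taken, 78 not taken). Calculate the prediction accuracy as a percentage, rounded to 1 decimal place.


Predictor: always-not-taken
Correct predictions = 78
Accuracy = 78 / 597 * 100 = 13.1%

13.1


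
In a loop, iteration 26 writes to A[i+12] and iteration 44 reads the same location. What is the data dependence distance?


Distance = read iteration - write iteration
= 44 - 26 = 18

18


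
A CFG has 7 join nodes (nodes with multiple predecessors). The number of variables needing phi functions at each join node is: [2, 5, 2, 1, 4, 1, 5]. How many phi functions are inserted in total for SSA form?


Total phi functions = sum of phi functions at each join node
= 2 + 5 + 2 + 1 + 4 + 1 + 5 = 20

20


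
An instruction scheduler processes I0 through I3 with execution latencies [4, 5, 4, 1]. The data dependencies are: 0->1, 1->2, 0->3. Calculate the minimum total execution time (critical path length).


Compute longest path through dependency graph: dist(Ik) = max over predecessors of dist + latency(Ik).
dist(I0) = latency 4 = 4
dist(I1) = dist(I0) + 5 = 4 + 5 = 9
dist(I2) = dist(I1) + 4 = 9 + 4 = 13
dist(I3) = dist(I0) + 1 = 4 + 1 = 5
Critical path = max dist = 13

13


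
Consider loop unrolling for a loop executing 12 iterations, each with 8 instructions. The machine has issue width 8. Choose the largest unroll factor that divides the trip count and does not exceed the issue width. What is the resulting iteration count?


Largest divisor of 12 <= 8 is 6
New iterations = 12 / 6 = 2

2


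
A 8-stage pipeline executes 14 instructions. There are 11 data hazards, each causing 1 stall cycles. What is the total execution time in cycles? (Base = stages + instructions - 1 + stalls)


Base cycles = 8 + 14 - 1 = 21
Total stalls = 11 * 1 = 11
Total = 21 + 11 = 32

32


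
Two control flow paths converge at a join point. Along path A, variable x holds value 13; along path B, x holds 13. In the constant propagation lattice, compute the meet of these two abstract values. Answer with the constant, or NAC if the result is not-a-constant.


Meet operation: if both paths give the same constant, result is that constant; if they differ, result is NAC (not-a-constant).
Path A: 13, Path B: 13 -> equal
Result: constant -> 13

13


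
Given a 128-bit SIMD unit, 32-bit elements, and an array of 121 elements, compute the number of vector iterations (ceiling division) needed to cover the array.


Width = 128 / 32 = 4 elements per vector op
Iterations = ceil(121 / 4) = 31

31


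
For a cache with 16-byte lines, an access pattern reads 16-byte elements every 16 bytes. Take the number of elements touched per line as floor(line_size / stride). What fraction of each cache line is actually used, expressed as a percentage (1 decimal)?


Elements per cache line = floor(16 / 16) = 1
Bytes used = 1 * 16 = 16
Utilization = 16 / 16 * 100 = 100.0%

100.0


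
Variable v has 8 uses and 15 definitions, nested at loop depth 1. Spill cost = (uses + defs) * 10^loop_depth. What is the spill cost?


uses + defs = 8 + 15 = 23
10^1 = 10
Spill cost = 23 * 10 = 230

230


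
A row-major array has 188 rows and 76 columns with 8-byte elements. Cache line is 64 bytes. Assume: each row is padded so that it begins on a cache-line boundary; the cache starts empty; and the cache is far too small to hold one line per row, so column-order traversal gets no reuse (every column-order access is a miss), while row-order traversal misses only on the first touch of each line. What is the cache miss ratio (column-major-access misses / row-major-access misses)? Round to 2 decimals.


Each row occupies 76 * 8 = 608 bytes and starts on a line boundary, so it spans ceil(608 / 64) = 10 cache lines.
Row-major traversal misses (one per line touched): 188 * ceil(76 * 8 / 64) = 1880
Column-major traversal misses (no reuse, every access misses): 188 * 76 = 14288
Ratio = 14288 / 1880 = 7.6

7.6


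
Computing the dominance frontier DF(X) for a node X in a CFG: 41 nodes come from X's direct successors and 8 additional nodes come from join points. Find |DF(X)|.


DF(X) = direct successor contributions + join point contributions
= 41 + 8 = 49

49


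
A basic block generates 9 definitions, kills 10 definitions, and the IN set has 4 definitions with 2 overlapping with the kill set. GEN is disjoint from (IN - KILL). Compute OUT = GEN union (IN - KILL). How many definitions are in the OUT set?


IN - KILL: 4 - 2 = 2 surviving definitions
OUT = GEN + surviving = 9 + 2 = 11

11


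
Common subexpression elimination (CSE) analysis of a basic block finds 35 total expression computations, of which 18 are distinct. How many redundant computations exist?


CSE count = total expressions - unique expressions
= 35 - 18 = 17

17


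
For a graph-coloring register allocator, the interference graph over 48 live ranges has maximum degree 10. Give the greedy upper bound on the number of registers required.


Greedy coloring never needs more than (max_degree + 1) colors: when coloring a vertex, at most max_degree neighbors are already colored.
Upper bound = 10 + 1 = 11

11
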